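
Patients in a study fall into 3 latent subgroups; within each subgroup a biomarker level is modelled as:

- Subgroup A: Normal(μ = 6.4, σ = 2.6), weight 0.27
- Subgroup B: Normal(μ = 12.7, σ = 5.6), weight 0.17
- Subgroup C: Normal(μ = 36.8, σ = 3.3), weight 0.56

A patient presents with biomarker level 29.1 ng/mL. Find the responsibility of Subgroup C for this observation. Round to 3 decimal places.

P(component k | x) = P(Z=k)·f_k(x) / marginal(x), where marginal(x) = Σ_j P(Z=j)·f_j(x).
Evaluate each component's likelihood at the observed value:
  p_A = (1/(2.6·√(2π)))·exp(−(29.1−6.4)²/(2·2.6²)) = 0.153439·exp(-38.11317) = 4.30129e-18
  p_B = (1/(5.6·√(2π)))·exp(−(29.1−12.7)²/(2·5.6²)) = 0.071240·exp(-4.28827) = 0.00097803
  p_C = (1/(3.3·√(2π)))·exp(−(29.1−36.8)²/(2·3.3²)) = 0.120892·exp(-2.72222) = 0.00794603
Prior × likelihood for each component:
  P(Z=A)·p_A = 0.27 × 4.30129e-18 = 1.16135e-18
  P(Z=B)·p_B = 0.17 × 0.00097803 = 0.000166265
  P(Z=C)·p_C = 0.56 × 0.00794603 = 0.00444978
Sum: 1.16135e-18 + 0.000166265 + 0.00444978 = 0.00461604
Responsibility of Subgroup C: 0.00444978 / 0.00461604 ≈ 0.964

0.964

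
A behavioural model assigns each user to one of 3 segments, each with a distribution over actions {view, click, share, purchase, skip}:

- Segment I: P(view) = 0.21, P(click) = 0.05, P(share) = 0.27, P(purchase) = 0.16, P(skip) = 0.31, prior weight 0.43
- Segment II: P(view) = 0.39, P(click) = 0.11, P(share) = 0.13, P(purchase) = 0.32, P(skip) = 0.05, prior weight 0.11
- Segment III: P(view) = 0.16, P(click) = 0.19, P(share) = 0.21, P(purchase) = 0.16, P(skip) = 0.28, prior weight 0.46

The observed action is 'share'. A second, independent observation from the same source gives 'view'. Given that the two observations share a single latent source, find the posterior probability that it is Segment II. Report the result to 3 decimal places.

0.123

Apply Bayes' rule: the posterior for each component is proportional to its prior times its likelihood at x.
Since both observations come from the same component, the likelihood for component k is f_k(x₁)·f_k(x₂).
  f_I = [P(share | comp) = 0.27] × [0.21] = 0.0567
  f_II = [P(share | comp) = 0.13] × [0.39] = 0.0507
  f_III = [P(share | comp) = 0.21] × [0.16] = 0.0336
Multiply by the mixture weights:
  π_I·f_I = 0.43 × 0.0567 = 0.024381
  π_II·f_II = 0.11 × 0.0507 = 0.005577
  π_III·f_III = 0.46 × 0.0336 = 0.015456
Evidence: 0.024381 + 0.005577 + 0.015456 = 0.045414
P(Segment II | data) = 0.005577 / 0.045414 ≈ 0.123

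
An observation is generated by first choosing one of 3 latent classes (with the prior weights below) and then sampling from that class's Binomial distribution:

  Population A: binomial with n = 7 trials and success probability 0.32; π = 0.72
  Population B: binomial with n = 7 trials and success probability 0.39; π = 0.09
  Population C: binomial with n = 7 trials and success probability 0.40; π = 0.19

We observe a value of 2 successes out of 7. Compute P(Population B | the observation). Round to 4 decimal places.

Apply Bayes' rule: the posterior for each component is proportional to its prior times its likelihood at x.
Binomial probabilities:
  f_A = 0.312654
  f_B = 0.269773
  f_C = 0.261274
Weight by the priors:
  P(Z=A)·f_A = 0.72 × 0.312654 = 0.225111
  P(Z=B)·f_B = 0.09 × 0.269773 = 0.0242795
  P(Z=C)·f_C = 0.19 × 0.261274 = 0.049642
Denominator: 0.225111 + 0.0242795 + 0.049642 = 0.299032
P(Population B | the observation) ≈ 0.0812

0.0812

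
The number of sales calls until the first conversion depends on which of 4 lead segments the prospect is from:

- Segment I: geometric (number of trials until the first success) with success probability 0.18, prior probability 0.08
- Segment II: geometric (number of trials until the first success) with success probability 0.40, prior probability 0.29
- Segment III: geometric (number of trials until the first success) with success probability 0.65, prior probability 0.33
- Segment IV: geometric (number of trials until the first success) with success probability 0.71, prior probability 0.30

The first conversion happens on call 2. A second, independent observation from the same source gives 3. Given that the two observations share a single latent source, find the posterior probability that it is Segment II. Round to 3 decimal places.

0.475

Posterior ∝ prior × likelihood, so P(k | x) ∝ w_k f_k(x); normalise over all components.
Since both observations come from the same component, the likelihood for component k is f_k(x₁)·f_k(x₂).
  L_I = [0.1476] × [0.121032] = 0.0178643
  L_II = [0.24] × [0.144] = 0.03456
  L_III = [0.2275] × [0.079625] = 0.0181147
  L_IV = [0.2059] × [0.059711] = 0.0122945
Weight by the priors:
  w_I·L_I = 0.08 × 0.0178643 = 0.00142915
  w_II·L_II = 0.29 × 0.03456 = 0.0100224
  w_III·L_III = 0.33 × 0.0181147 = 0.00597785
  w_IV·L_IV = 0.30 × 0.0122945 = 0.00368835
Denominator: 0.00142915 + 0.0100224 + 0.00597785 + 0.00368835 = 0.0211177
So the posterior for Segment II is 0.0100224 / 0.0211177 ≈ 0.475.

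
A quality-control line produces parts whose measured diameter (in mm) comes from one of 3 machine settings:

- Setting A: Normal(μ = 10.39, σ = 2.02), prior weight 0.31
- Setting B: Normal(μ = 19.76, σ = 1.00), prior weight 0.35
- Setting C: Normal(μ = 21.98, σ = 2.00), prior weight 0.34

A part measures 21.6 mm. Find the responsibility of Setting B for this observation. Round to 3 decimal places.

0.278

The responsibility of component k is P(Z=k) f_k(x) divided by Σ_j P(Z=j) f_j(x).
Evaluate each component's likelihood at the observed value:
  p_A = (1/(2.02·√(2π)))·exp(−(21.6−10.39)²/(2·2.02²)) = 0.197496·exp(-15.39850) = 4.05578e-08
  p_B = (1/(1.00·√(2π)))·exp(−(21.6−19.76)²/(2·1.00²)) = 0.398942·exp(-1.69280) = 0.0734068
  p_C = (1/(2.00·√(2π)))·exp(−(21.6−21.98)²/(2·2.00²)) = 0.199471·exp(-0.01805) = 0.195903
Multiply by the mixture weights:
  P(Z=A)·p_A = 0.31 × 4.05578e-08 = 1.25729e-08
  P(Z=B)·p_B = 0.35 × 0.0734068 = 0.0256924
  P(Z=C)·p_C = 0.34 × 0.195903 = 0.066607
Sum: 1.25729e-08 + 0.0256924 + 0.066607 = 0.0922994
Responsibility of Setting B: 0.0256924 / 0.0922994 ≈ 0.278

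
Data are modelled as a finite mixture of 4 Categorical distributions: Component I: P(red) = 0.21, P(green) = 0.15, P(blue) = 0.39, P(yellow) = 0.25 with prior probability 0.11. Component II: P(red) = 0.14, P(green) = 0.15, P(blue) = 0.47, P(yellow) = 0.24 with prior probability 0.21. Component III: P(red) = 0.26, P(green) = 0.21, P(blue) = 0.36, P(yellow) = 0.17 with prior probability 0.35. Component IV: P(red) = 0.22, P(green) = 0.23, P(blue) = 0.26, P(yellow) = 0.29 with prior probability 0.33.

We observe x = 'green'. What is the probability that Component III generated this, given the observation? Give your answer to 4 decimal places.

Apply Bayes' rule: the posterior for each component is proportional to its prior times its likelihood at x.
Component likelihoods at x = 'green':
  L_I = 0.15
  L_II = 0.15
  L_III = 0.21
  L_IV = 0.23
Weight by the priors:
  P(Z=I)·L_I = 0.11 × 0.15 = 0.0165
  P(Z=II)·L_II = 0.21 × 0.15 = 0.0315
  P(Z=III)·L_III = 0.35 × 0.21 = 0.0735
  P(Z=IV)·L_IV = 0.33 × 0.23 = 0.0759
Denominator: 0.0165 + 0.0315 + 0.0735 + 0.0759 = 0.1974
P(Component III | 'green') ≈ 0.3723

0.3723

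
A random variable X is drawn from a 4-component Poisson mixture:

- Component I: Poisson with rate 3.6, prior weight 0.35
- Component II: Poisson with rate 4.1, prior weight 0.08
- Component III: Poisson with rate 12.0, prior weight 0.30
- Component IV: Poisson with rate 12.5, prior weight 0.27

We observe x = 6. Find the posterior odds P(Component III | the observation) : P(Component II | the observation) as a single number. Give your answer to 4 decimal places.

Since P(k|x) ∝ π_k f_k(x), the posterior odds are π_i f_i(x) / (π_j f_j(x)).
Poisson probabilities:
  p_I = e^(−3.6)·3.6^6/6! = 0.0826081
  p_II = e^(−4.1)·4.1^6/6! = 0.109336
  p_III = e^(−12.0)·12.0^6/6! = 0.0254813
  p_IV = e^(−12.5)·12.5^6/6! = 0.0197445
0.00764438 / 0.00874688 ≈ 0.8740

0.8740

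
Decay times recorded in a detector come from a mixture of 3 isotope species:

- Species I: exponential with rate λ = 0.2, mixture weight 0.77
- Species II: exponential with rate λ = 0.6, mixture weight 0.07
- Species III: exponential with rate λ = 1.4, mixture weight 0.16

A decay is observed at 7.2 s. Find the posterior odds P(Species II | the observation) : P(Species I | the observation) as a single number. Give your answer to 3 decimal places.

Posterior odds = (π_i f_i(x)) / (π_j f_j(x)); the normalising sum cancels.
Exponential densities:
  p_I = 0.2·e^(−0.2·7.2) = 0.2·e^(−1.4400) = 0.0473856
  p_II = 0.6·e^(−0.6·7.2) = 0.6·e^(−4.3200) = 0.00797993
  p_III = 1.4·e^(−1.4·7.2) = 1.4·e^(−10.0800) = 5.86732e-05
Odds = (0.07/0.77) × (0.00797993/0.0473856) = 0.0909091 × 0.168404 ≈ 0.015

0.015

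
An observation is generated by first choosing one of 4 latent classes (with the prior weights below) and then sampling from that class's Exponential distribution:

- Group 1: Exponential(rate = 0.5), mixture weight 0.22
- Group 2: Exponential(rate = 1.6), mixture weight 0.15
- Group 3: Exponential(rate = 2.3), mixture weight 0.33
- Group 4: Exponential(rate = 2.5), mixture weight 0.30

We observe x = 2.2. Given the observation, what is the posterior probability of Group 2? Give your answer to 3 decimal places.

Posterior ∝ prior × likelihood, so P(k | x) ∝ π_k f_k(x); normalise over all components.
Component likelihoods at x = 2.2:
  L_1 = 0.5·e^(−0.5·2.2) = 0.5·e^(−1.1000) = 0.166436
  L_2 = 1.6·e^(−1.6·2.2) = 1.6·e^(−3.5200) = 0.0473591
  L_3 = 2.3·e^(−2.3·2.2) = 2.3·e^(−5.0600) = 0.0145948
  L_4 = 2.5·e^(−2.5·2.2) = 2.5·e^(−5.5000) = 0.0102169
Prior × likelihood for each component:
  π_1·L_1 = 0.22 × 0.166436 = 0.0366158
  π_2·L_2 = 0.15 × 0.0473591 = 0.00710386
  π_3·L_3 = 0.33 × 0.0145948 = 0.00481628
  π_4·L_4 = 0.30 × 0.0102169 = 0.00306508
Denominator: 0.0366158 + 0.00710386 + 0.00481628 + 0.00306508 = 0.051601
Responsibility of Group 2: 0.00710386 / 0.051601 ≈ 0.138

0.138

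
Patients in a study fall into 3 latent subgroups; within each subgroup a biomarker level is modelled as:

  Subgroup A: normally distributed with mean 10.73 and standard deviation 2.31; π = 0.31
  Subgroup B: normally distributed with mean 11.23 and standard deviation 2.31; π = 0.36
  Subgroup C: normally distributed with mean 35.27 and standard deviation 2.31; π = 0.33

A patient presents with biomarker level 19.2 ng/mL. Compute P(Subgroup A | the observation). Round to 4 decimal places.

P(component k | x) = π_k·f_k(x) / marginal(x), where marginal(x) = Σ_j π_j·f_j(x).
Normal densities:
  p_A = (1/(2.31·√(2π)))·exp(−(19.2−10.73)²/(2·2.31²)) = 0.172702·exp(-6.72222) = 0.000207909
  p_B = (1/(2.31·√(2π)))·exp(−(19.2−11.23)²/(2·2.31²)) = 0.172702·exp(-5.95200) = 0.000449137
  p_C = (1/(2.31·√(2π)))·exp(−(19.2−35.27)²/(2·2.31²)) = 0.172702·exp(-24.19791) = 5.3491e-12
Prior × likelihood for each component:
  π_A·p_A = 0.31 × 0.000207909 = 6.44519e-05
  π_B·p_B = 0.36 × 0.000449137 = 0.000161689
  π_C·p_C = 0.33 × 5.3491e-12 = 1.7652e-12
Evidence: 6.44519e-05 + 0.000161689 + 1.7652e-12 = 0.000226141
Responsibility of Subgroup A: 6.44519e-05 / 0.000226141 ≈ 0.2850

0.2850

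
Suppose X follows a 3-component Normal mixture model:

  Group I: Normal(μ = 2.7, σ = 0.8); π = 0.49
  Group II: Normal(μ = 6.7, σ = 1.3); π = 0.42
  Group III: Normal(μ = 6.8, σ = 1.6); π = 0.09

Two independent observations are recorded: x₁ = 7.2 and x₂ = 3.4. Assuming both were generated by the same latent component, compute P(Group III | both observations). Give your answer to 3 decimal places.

0.279

Posterior ∝ prior × likelihood, so P(k | x) ∝ π_k f_k(x); normalise over all components.
Since both observations come from the same component, the likelihood for component k is f_k(x₁)·f_k(x₂).
  L_I = [6.71654e-08] × [0.340069] = 2.28409e-08
  L_II = [0.285] × [0.0122382] = 0.00348787
  L_III = [0.241668] × [0.0260756] = 0.00630163
Multiply by the mixture weights:
  π_I·L_I = 0.49 × 2.28409e-08 = 1.1192e-08
  π_II·L_II = 0.42 × 0.00348787 = 0.00146491
  π_III·L_III = 0.09 × 0.00630163 = 0.000567147
Sum: 1.1192e-08 + 0.00146491 + 0.000567147 = 0.00203206
So the posterior for Group III is 0.000567147 / 0.00203206 ≈ 0.279.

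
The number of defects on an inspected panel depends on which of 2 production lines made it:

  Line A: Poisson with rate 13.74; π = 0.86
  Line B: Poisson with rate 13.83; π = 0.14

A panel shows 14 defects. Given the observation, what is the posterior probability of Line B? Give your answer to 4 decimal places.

0.1402

P(component k | x) = π_k·f_k(x) / marginal(x), where marginal(x) = Σ_j π_j·f_j(x).
Evaluate each component's likelihood at the observed value:
  p_A = e^(−13.74)·13.74^14/14! = 0.10573
  p_B = e^(−13.83)·13.83^14/14! = 0.105879
Prior × likelihood for each component:
  π_A·p_A = 0.86 × 0.10573 = 0.0909281
  π_B·p_B = 0.14 × 0.105879 = 0.014823
Denominator: 0.0909281 + 0.014823 = 0.105751
P(Line B | 14 defects) ≈ 0.1402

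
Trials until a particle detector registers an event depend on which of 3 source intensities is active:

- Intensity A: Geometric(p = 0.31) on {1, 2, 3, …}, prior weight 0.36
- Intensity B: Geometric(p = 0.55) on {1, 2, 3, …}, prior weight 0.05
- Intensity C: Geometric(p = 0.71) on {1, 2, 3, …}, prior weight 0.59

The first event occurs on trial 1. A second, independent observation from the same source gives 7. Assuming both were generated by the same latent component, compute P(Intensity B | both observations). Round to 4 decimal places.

0.0311

The responsibility of component k is P(Z=k) f_k(x) divided by Σ_j P(Z=j) f_j(x).
Since both observations come from the same component, the likelihood for component k is f_k(x₁)·f_k(x₂).
  L_A = [0.31] × [0.0334546] = 0.0103709
  L_B = [0.55] × [0.00456707] = 0.00251189
  L_C = [0.71] × [0.000422325] = 0.00029985
Multiply by the mixture weights:
  P(Z=A)·L_A = 0.36 × 0.0103709 = 0.00373354
  P(Z=B)·L_B = 0.05 × 0.00251189 = 0.000125594
  P(Z=C)·L_C = 0.59 × 0.00029985 = 0.000176912
Sum: 0.00373354 + 0.000125594 + 0.000176912 = 0.00403604
So the posterior for Intensity B is 0.000125594 / 0.00403604 ≈ 0.0311.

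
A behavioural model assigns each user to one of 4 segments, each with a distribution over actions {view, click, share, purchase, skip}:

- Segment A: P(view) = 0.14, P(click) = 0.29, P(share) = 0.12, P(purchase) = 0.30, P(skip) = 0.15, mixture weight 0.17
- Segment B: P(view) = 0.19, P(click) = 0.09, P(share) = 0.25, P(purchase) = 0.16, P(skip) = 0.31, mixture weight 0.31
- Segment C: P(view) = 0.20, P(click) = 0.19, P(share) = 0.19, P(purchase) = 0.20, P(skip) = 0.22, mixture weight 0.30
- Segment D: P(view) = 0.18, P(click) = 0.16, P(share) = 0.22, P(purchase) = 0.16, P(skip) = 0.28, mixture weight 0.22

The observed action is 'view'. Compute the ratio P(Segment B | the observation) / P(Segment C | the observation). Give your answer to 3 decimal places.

The posterior odds equal the prior odds times the likelihood ratio: (P(Z=i)/P(Z=j))·(f_i(x)/f_j(x)).
Evaluate each component's likelihood at the observed value:
  p_A = 0.14
  p_B = 0.19
  p_C = 0.2
  p_D = 0.18
Odds = (0.31/0.30) × (0.19/0.2) = 1.03333 × 0.95 ≈ 0.982

0.982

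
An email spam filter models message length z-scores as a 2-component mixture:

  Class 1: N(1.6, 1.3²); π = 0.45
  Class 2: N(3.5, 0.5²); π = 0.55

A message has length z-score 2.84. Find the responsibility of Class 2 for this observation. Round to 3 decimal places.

Apply Bayes' rule: the posterior for each component is proportional to its prior times its likelihood at x.
Evaluate each component's likelihood at the observed value:
  f_1 = (1/(1.3·√(2π)))·exp(−(2.84−1.6)²/(2·1.3²)) = 0.306879·exp(-0.45491) = 0.194716
  f_2 = (1/(0.5·√(2π)))·exp(−(2.84−3.5)²/(2·0.5²)) = 0.797885·exp(-0.87120) = 0.333874
Prior × likelihood for each component:
  π_1·f_1 = 0.45 × 0.194716 = 0.0876221
  π_2·f_2 = 0.55 × 0.333874 = 0.183631
Normaliser: 0.0876221 + 0.183631 = 0.271253
P(Class 2 | the observation) ≈ 0.677

0.677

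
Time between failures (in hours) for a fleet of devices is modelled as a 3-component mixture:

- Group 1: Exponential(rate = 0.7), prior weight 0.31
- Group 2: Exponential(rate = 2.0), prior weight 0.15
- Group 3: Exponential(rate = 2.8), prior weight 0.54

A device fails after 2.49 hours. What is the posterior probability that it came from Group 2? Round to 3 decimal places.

0.050

Posterior ∝ prior × likelihood, so P(k | x) ∝ P(Z=k) f_k(x); normalise over all components.
Evaluate each component's likelihood at the observed value:
  p_1 = 0.7·e^(−0.7·2.49) = 0.7·e^(−1.7430) = 0.122496
  p_2 = 2.0·e^(−2.0·2.49) = 2.0·e^(−4.9800) = 0.0137481
  p_3 = 2.8·e^(−2.8·2.49) = 2.8·e^(−6.9720) = 0.00262577
Weight by the priors:
  P(Z=1)·p_1 = 0.31 × 0.122496 = 0.0379738
  P(Z=2)·p_2 = 0.15 × 0.0137481 = 0.00206222
  P(Z=3)·p_3 = 0.54 × 0.00262577 = 0.00141792
Marginal: 0.0379738 + 0.00206222 + 0.00141792 = 0.041454
P(Group 2 | data) = 0.00206222 / 0.041454 ≈ 0.050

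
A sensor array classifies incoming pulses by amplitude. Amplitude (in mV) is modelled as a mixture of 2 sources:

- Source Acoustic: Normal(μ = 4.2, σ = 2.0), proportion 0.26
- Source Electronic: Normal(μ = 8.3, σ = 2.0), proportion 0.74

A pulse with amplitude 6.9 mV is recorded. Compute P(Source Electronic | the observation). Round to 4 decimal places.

P(component k | x) = π_k·f_k(x) / marginal(x), where marginal(x) = Σ_j π_j·f_j(x).
Normal densities:
  f_Acoustic = 0.0801917
  f_Electronic = 0.156127
Multiply by the mixture weights:
  π_Acoustic·f_Acoustic = 0.26 × 0.0801917 = 0.0208498
  π_Electronic·f_Electronic = 0.74 × 0.156127 = 0.115534
Evidence: 0.0208498 + 0.115534 = 0.136384
P(Source Electronic | x) ≈ 0.8471

0.8471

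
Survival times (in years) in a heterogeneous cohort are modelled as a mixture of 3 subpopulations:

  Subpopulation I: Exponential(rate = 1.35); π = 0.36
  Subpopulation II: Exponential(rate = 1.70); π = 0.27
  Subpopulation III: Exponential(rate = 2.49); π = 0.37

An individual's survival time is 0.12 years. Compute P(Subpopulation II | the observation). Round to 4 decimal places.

0.2545

Apply Bayes' rule: the posterior for each component is proportional to its prior times its likelihood at x.
Evaluate each component's likelihood at the observed value:
  L_I = 1.1481
  L_II = 1.38629
  L_III = 1.84685
Multiply by the mixture weights:
  w_I·L_I = 0.36 × 1.1481 = 0.413314
  w_II·L_II = 0.27 × 1.38629 = 0.374297
  w_III·L_III = 0.37 × 1.84685 = 0.683335
Denominator: 0.413314 + 0.374297 + 0.683335 = 1.47095
So the posterior for Subpopulation II is 0.374297 / 1.47095 ≈ 0.2545.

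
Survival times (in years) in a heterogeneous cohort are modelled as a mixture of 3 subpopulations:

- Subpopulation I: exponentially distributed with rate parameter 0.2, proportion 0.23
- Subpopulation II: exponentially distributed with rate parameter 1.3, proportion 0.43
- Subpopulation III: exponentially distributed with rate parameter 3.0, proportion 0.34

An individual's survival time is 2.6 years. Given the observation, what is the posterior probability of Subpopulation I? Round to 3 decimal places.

Apply Bayes' rule: the posterior for each component is proportional to its prior times its likelihood at x.
Evaluate each component's likelihood at the observed value:
  p_I = 0.2·e^(−0.2·2.6) = 0.2·e^(−0.5200) = 0.118904
  p_II = 1.3·e^(−1.3·2.6) = 1.3·e^(−3.3800) = 0.0442617
  p_III = 3.0·e^(−3.0·2.6) = 3.0·e^(−7.8000) = 0.0012292
Unnormalised posteriors:
  π_I·p_I = 0.23 × 0.118904 = 0.0273479
  π_II·p_II = 0.43 × 0.0442617 = 0.0190325
  π_III·p_III = 0.34 × 0.0012292 = 0.00041793
Denominator: 0.0273479 + 0.0190325 + 0.00041793 = 0.0467984
P(Subpopulation I | the observation) ≈ 0.584

0.584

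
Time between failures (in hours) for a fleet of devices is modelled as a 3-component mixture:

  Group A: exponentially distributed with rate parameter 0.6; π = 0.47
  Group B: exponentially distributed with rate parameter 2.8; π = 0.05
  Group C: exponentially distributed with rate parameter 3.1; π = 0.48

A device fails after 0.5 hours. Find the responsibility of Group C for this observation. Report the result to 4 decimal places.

0.5647

By Bayes' theorem, P(k | x) = P(Z=k) f_k(x) / Σ_j P(Z=j) f_j(x).
Exponential densities:
  f_A = 0.444491
  f_B = 0.690471
  f_C = 0.657969
Unnormalised posteriors:
  P(Z=A)·f_A = 0.47 × 0.444491 = 0.208911
  P(Z=B)·f_B = 0.05 × 0.690471 = 0.0345236
  P(Z=C)·f_C = 0.48 × 0.657969 = 0.315825
Denominator: 0.208911 + 0.0345236 + 0.315825 = 0.559259
P(Group C | x) = 0.315825 / 0.559259 ≈ 0.5647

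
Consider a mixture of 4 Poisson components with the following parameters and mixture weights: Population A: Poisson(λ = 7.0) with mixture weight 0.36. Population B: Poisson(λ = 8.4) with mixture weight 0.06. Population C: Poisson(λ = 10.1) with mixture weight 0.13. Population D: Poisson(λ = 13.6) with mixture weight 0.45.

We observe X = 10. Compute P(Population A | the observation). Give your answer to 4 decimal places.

0.3131

The responsibility of component k is π_k f_k(x) divided by Σ_j π_j f_j(x).
Evaluate each component's likelihood at the observed value:
  L_A = 0.0709833
  L_B = 0.108382
  L_C = 0.125048
  L_D = 0.0739982
Unnormalised posteriors:
  π_A·L_A = 0.36 × 0.0709833 = 0.025554
  π_B·L_B = 0.06 × 0.108382 = 0.00650291
  π_C·L_C = 0.13 × 0.125048 = 0.0162562
  π_D·L_D = 0.45 × 0.0739982 = 0.0332992
Denominator: 0.025554 + 0.00650291 + 0.0162562 + 0.0332992 = 0.0816123
P(Population A | the observation) = 0.025554 / 0.0816123 ≈ 0.3131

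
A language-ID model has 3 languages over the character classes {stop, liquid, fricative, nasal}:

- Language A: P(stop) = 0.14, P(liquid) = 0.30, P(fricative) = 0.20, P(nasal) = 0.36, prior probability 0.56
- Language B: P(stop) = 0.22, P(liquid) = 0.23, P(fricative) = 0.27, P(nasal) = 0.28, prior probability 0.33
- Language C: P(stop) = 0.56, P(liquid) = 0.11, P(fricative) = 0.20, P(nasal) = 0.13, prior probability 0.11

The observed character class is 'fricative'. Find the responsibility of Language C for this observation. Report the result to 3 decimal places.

0.099

The responsibility of component k is P(Z=k) f_k(x) divided by Σ_j P(Z=j) f_j(x).
Component likelihoods at x = 'fricative':
  f_A = P(fricative | comp) = 0.20
  f_B = P(fricative | comp) = 0.27
  f_C = P(fricative | comp) = 0.20
Multiply by the mixture weights:
  P(Z=A)·f_A = 0.56 × 0.2 = 0.112
  P(Z=B)·f_B = 0.33 × 0.27 = 0.0891
  P(Z=C)·f_C = 0.11 × 0.2 = 0.022
Evidence: 0.112 + 0.0891 + 0.022 = 0.2231
P(Language C | data) = 0.022 / 0.2231 ≈ 0.099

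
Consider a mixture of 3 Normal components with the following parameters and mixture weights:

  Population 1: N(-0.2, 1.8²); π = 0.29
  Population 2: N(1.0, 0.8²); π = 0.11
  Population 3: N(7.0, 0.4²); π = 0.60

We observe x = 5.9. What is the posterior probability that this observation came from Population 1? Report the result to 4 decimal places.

0.0149

Apply Bayes' rule: the posterior for each component is proportional to its prior times its likelihood at x.
Component likelihoods at x = 5.9:
  L_1 = (1/(1.8·√(2π)))·exp(−(5.9−-0.2)²/(2·1.8²)) = 0.221635·exp(-5.74228) = 0.000710878
  L_2 = (1/(0.8·√(2π)))·exp(−(5.9−1.0)²/(2·0.8²)) = 0.498678·exp(-18.75781) = 3.55964e-09
  L_3 = (1/(0.4·√(2π)))·exp(−(5.9−7.0)²/(2·0.4²)) = 0.997356·exp(-3.78125) = 0.0227339
Multiply by the mixture weights:
  P(Z=1)·L_1 = 0.29 × 0.000710878 = 0.000206155
  P(Z=2)·L_2 = 0.11 × 3.55964e-09 = 3.9156e-10
  P(Z=3)·L_3 = 0.60 × 0.0227339 = 0.0136403
Marginal: 0.000206155 + 3.9156e-10 + 0.0136403 = 0.0138465
P(Population 1 | the observation) ≈ 0.0149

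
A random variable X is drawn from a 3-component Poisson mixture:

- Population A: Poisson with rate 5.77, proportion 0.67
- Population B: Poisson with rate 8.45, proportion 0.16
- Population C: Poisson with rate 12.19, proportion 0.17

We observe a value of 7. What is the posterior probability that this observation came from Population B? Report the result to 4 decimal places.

0.1800

Posterior ∝ prior × likelihood, so P(k | x) ∝ π_k f_k(x); normalise over all components.
Poisson probabilities:
  f_A = 0.131802
  f_B = 0.13055
  f_C = 0.0403223
Unnormalised posteriors:
  π_A·f_A = 0.67 × 0.131802 = 0.0883071
  π_B·f_B = 0.16 × 0.13055 = 0.0208881
  π_C·f_C = 0.17 × 0.0403223 = 0.0068548
Normaliser: 0.0883071 + 0.0208881 + 0.0068548 = 0.11605
P(Population B | data) = 0.0208881 / 0.11605 ≈ 0.1800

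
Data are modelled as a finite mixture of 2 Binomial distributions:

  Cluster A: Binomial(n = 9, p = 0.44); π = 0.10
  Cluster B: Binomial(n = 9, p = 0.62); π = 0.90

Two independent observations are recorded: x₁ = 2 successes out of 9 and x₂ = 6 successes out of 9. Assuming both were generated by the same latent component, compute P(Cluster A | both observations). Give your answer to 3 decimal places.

Posterior ∝ prior × likelihood, so P(k | x) ∝ P(Z=k) f_k(x); normalise over all components.
Since both observations come from the same component, the likelihood for component k is f_k(x₁)·f_k(x₂).
  L_A = [0.120372] × [0.107043] = 0.012885
  L_B = [0.0158333] × [0.261806] = 0.00414526
Prior × likelihood for each component:
  P(Z=A)·L_A = 0.10 × 0.012885 = 0.0012885
  P(Z=B)·L_B = 0.90 × 0.00414526 = 0.00373073
Marginal: 0.0012885 + 0.00373073 = 0.00501923
P(Cluster A | x) ≈ 0.257

0.257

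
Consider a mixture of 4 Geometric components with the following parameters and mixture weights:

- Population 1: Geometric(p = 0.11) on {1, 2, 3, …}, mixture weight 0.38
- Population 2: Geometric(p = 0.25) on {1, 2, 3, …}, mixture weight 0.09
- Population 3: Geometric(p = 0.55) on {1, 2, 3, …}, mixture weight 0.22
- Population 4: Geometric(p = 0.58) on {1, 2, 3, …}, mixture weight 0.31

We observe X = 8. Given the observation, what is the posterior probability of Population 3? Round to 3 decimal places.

Posterior ∝ prior × likelihood, so P(k | x) ∝ P(Z=k) f_k(x); normalise over all components.
Evaluate each component's likelihood at the observed value:
  p_1 = 0.11·(1−0.11)^7 = 0.11·0.442313 = 0.0486545
  p_2 = 0.25·(1−0.25)^7 = 0.25·0.133484 = 0.033371
  p_3 = 0.55·(1−0.55)^7 = 0.55·0.00373669 = 0.00205518
  p_4 = 0.58·(1−0.58)^7 = 0.58·0.00230539 = 0.00133713
Prior × likelihood for each component:
  P(Z=1)·p_1 = 0.38 × 0.0486545 = 0.0184887
  P(Z=2)·p_2 = 0.09 × 0.033371 = 0.00300339
  P(Z=3)·p_3 = 0.22 × 0.00205518 = 0.00045214
  P(Z=4)·p_4 = 0.31 × 0.00133713 = 0.00041451
Evidence: 0.0184887 + 0.00300339 + 0.00045214 + 0.00041451 = 0.0223587
Responsibility of Population 3: 0.00045214 / 0.0223587 ≈ 0.020

0.020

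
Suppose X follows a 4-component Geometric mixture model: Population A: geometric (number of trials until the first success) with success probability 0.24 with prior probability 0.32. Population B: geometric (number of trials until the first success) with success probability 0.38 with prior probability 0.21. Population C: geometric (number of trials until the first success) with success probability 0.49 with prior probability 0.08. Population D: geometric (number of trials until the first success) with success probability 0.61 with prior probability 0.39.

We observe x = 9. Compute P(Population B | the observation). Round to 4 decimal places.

0.1644

Apply Bayes' rule: the posterior for each component is proportional to its prior times its likelihood at x.
Geometric probabilities:
  L_A = 0.24·(1−0.24)^8 = 0.24·0.111303 = 0.0267128
  L_B = 0.38·(1−0.38)^8 = 0.38·0.021834 = 0.00829692
  L_C = 0.49·(1−0.49)^8 = 0.49·0.00457679 = 0.00224263
  L_D = 0.61·(1−0.61)^8 = 0.61·0.000535201 = 0.000326473
Unnormalised posteriors:
  w_A·L_A = 0.32 × 0.0267128 = 0.00854811
  w_B·L_B = 0.21 × 0.00829692 = 0.00174235
  w_C·L_C = 0.08 × 0.00224263 = 0.00017941
  w_D·L_D = 0.39 × 0.000326473 = 0.000127324
Denominator: 0.00854811 + 0.00174235 + 0.00017941 + 0.000127324 = 0.0105972
So the posterior for Population B is 0.00174235 / 0.0105972 ≈ 0.1644.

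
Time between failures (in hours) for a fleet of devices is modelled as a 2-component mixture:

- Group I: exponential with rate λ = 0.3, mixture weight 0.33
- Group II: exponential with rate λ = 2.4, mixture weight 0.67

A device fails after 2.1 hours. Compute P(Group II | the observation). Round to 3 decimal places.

0.165

Apply Bayes' rule: the posterior for each component is proportional to its prior times its likelihood at x.
Evaluate each component's likelihood at the observed value:
  p_I = 0.159778
  p_II = 0.015537
Weight by the priors:
  π_I·p_I = 0.33 × 0.159778 = 0.0527266
  π_II·p_II = 0.67 × 0.015537 = 0.0104098
Denominator: 0.0527266 + 0.0104098 = 0.0631364
P(Group II | data) ≈ 0.165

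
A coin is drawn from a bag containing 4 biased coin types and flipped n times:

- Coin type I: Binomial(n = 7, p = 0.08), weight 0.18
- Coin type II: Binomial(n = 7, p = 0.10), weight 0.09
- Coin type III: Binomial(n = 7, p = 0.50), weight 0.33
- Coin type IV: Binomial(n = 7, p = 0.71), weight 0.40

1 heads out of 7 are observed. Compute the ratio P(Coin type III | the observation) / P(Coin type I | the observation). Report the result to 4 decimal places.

The posterior odds equal the prior odds times the likelihood ratio: (π_i/π_j)·(f_i(x)/f_j(x)).
Evaluate each component's likelihood at the observed value:
  f_I = C(7,1)·0.08^1·0.92^6 = 7·0.08·0.606355 = 0.339559
  f_II = C(7,1)·0.10^1·0.90^6 = 7·0.1·0.531441 = 0.372009
  f_III = C(7,1)·0.50^1·0.50^6 = 7·0.5·0.015625 = 0.0546875
  f_IV = C(7,1)·0.71^1·0.29^6 = 7·0.71·0.000594823 = 0.00295627
Odds = (0.33/0.18) × (0.0546875/0.339559) = 1.83333 × 0.161055 ≈ 0.2953

0.2953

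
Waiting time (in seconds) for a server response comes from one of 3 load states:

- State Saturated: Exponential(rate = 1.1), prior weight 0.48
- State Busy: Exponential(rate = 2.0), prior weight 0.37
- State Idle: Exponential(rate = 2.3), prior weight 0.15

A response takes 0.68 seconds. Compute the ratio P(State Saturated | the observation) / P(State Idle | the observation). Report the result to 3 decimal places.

Since P(k|x) ∝ π_k f_k(x), the posterior odds are π_i f_i(x) / (π_j f_j(x)).
Exponential densities:
  L_Saturated = 0.520643
  L_Busy = 0.513322
  L_Idle = 0.481384
Posterior odds = (π_Saturated·L_Saturated) / (π_Idle·L_Idle) = (0.48·0.520643) / (0.15·0.481384) = 0.249909 / 0.0722075 ≈ 3.461

3.461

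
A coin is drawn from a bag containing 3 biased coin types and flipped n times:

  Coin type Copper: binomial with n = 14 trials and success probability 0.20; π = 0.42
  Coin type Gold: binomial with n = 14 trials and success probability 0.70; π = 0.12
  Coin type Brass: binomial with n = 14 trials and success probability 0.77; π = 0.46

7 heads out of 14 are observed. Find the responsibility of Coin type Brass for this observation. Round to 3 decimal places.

Apply Bayes' rule: the posterior for each component is proportional to its prior times its likelihood at x.
Binomial probabilities:
  L_Copper = 0.0092127
  L_Gold = 0.0618134
  L_Brass = 0.0187533
Unnormalised posteriors:
  π_Copper·L_Copper = 0.42 × 0.0092127 = 0.00386934
  π_Gold·L_Gold = 0.12 × 0.0618134 = 0.0074176
  π_Brass·L_Brass = 0.46 × 0.0187533 = 0.00862651
Marginal: 0.00386934 + 0.0074176 + 0.00862651 = 0.0199134
So the posterior for Coin type Brass is 0.00862651 / 0.0199134 ≈ 0.433.

0.433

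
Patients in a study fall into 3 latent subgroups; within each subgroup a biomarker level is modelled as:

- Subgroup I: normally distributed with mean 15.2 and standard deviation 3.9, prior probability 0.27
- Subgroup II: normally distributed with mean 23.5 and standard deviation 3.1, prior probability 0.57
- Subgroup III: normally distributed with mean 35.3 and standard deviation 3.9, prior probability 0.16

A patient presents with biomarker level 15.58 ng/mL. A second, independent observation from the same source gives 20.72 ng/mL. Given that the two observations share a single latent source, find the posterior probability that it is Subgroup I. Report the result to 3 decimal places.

0.810

P(component k | x) = P(Z=k)·f_k(x) / marginal(x), where marginal(x) = Σ_j P(Z=j)·f_j(x).
Since both observations come from the same component, the likelihood for component k is f_k(x₁)·f_k(x₂).
  p_I = [0.101808] × [0.0375692] = 0.00382486
  p_II = [0.00492249] × [0.0860831] = 0.000423743
  p_III = [2.87065e-07] × [9.44007e-05] = 2.70991e-11
Unnormalised posteriors:
  P(Z=I)·p_I = 0.27 × 0.00382486 = 0.00103271
  P(Z=II)·p_II = 0.57 × 0.000423743 = 0.000241533
  P(Z=III)·p_III = 0.16 × 2.70991e-11 = 4.33586e-12
Marginal: 0.00103271 + 0.000241533 + 4.33586e-12 = 0.00127425
Responsibility of Subgroup I: 0.00103271 / 0.00127425 ≈ 0.810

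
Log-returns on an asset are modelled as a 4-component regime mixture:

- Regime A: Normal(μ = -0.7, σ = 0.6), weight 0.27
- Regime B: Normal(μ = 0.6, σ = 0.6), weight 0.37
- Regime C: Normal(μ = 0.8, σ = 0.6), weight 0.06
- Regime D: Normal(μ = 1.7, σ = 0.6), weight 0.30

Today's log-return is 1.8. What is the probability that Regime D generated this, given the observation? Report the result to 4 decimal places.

The responsibility of component k is P(Z=k) f_k(x) divided by Σ_j P(Z=j) f_j(x).
Evaluate each component's likelihood at the observed value:
  p_A = 0.000112938
  p_B = 0.0899849
  p_C = 0.165795
  p_D = 0.655733
Multiply by the mixture weights:
  P(Z=A)·p_A = 0.27 × 0.000112938 = 3.04934e-05
  P(Z=B)·p_B = 0.37 × 0.0899849 = 0.0332944
  P(Z=C)·p_C = 0.06 × 0.165795 = 0.00994771
  P(Z=D)·p_D = 0.30 × 0.655733 = 0.19672
Marginal: 3.04934e-05 + 0.0332944 + 0.00994771 + 0.19672 = 0.239992
P(Regime D | data) = 0.19672 / 0.239992 ≈ 0.8197

0.8197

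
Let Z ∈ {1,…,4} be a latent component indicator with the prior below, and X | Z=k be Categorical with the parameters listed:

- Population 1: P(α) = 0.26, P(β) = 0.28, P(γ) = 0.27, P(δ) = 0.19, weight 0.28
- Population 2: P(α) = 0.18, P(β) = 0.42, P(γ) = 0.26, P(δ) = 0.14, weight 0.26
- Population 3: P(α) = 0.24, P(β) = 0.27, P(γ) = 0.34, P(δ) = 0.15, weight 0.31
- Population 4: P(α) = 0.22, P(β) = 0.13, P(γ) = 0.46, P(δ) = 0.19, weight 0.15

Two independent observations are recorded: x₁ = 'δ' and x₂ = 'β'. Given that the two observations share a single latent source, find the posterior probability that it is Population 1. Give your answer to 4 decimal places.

By Bayes' theorem, P(k | x) = P(Z=k) f_k(x) / Σ_j P(Z=j) f_j(x).
Since both observations come from the same component, the likelihood for component k is f_k(x₁)·f_k(x₂).
  p_1 = [P(δ | comp) = 0.19] × [0.28] = 0.0532
  p_2 = [P(δ | comp) = 0.14] × [0.42] = 0.0588
  p_3 = [P(δ | comp) = 0.15] × [0.27] = 0.0405
  p_4 = [P(δ | comp) = 0.19] × [0.13] = 0.0247
Multiply by the mixture weights:
  P(Z=1)·p_1 = 0.28 × 0.0532 = 0.014896
  P(Z=2)·p_2 = 0.26 × 0.0588 = 0.015288
  P(Z=3)·p_3 = 0.31 × 0.0405 = 0.012555
  P(Z=4)·p_4 = 0.15 × 0.0247 = 0.003705
Evidence: 0.014896 + 0.015288 + 0.012555 + 0.003705 = 0.046444
Responsibility of Population 1: 0.014896 / 0.046444 ≈ 0.3207

0.3207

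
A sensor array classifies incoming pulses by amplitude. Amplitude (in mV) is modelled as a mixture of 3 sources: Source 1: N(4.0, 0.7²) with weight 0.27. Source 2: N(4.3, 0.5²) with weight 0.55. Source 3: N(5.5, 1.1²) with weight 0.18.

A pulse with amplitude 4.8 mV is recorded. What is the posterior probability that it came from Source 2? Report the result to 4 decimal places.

0.6661

By Bayes' theorem, P(k | x) = π_k f_k(x) / Σ_j π_j f_j(x).
Normal densities:
  f_1 = (1/(0.7·√(2π)))·exp(−(4.8−4.0)²/(2·0.7²)) = 0.569918·exp(-0.65306) = 0.296614
  f_2 = (1/(0.5·√(2π)))·exp(−(4.8−4.3)²/(2·0.5²)) = 0.797885·exp(-0.50000) = 0.483941
  f_3 = (1/(1.1·√(2π)))·exp(−(4.8−5.5)²/(2·1.1²)) = 0.362675·exp(-0.20248) = 0.296198
Unnormalised posteriors:
  π_1·f_1 = 0.27 × 0.296614 = 0.0800857
  π_2·f_2 = 0.55 × 0.483941 = 0.266168
  π_3·f_3 = 0.18 × 0.296198 = 0.0533156
Normaliser: 0.0800857 + 0.266168 + 0.0533156 = 0.399569
Responsibility of Source 2: 0.266168 / 0.399569 ≈ 0.6661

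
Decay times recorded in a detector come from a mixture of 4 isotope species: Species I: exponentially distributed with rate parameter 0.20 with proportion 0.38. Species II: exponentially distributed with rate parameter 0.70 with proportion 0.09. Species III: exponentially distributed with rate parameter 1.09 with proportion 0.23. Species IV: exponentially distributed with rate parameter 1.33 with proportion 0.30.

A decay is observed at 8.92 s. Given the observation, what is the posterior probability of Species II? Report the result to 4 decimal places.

The responsibility of component k is π_k f_k(x) divided by Σ_j π_j f_j(x).
Exponential densities:
  L_I = 0.033593
  L_II = 0.00135945
  L_III = 6.52932e-05
  L_IV = 9.36603e-06
Weight by the priors:
  π_I·L_I = 0.38 × 0.033593 = 0.0127653
  π_II·L_II = 0.09 × 0.00135945 = 0.000122351
  π_III·L_III = 0.23 × 6.52932e-05 = 1.50174e-05
  π_IV·L_IV = 0.30 × 9.36603e-06 = 2.80981e-06
Evidence: 0.0127653 + 0.000122351 + 1.50174e-05 + 2.80981e-06 = 0.0129055
Responsibility of Species II: 0.000122351 / 0.0129055 ≈ 0.0095

0.0095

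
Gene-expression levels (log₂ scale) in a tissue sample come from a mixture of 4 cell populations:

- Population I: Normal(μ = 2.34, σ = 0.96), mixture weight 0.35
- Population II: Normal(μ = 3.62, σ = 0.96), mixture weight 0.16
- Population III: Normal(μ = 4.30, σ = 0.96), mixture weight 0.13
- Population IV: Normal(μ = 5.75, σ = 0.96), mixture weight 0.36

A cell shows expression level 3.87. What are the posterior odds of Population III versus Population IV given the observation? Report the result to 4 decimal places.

2.2225

Since P(k|x) ∝ w_k f_k(x), the posterior odds are w_i f_i(x) / (w_j f_j(x)).
Evaluate each component's likelihood at the observed value:
  L_I = 0.116701
  L_II = 0.40171
  L_III = 0.3759
  L_IV = 0.0610751
0.048867 / 0.021987 ≈ 2.2225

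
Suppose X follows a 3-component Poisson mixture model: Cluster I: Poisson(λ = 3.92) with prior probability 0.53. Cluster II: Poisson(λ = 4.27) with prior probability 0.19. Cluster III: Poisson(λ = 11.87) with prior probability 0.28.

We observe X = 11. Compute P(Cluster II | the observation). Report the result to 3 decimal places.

P(component k | x) = π_k·f_k(x) / marginal(x), where marginal(x) = Σ_j π_j·f_j(x).
Evaluate each component's likelihood at the observed value:
  L_I = 0.00166939
  L_II = 0.00301379
  L_III = 0.115538
Unnormalised posteriors:
  π_I·L_I = 0.53 × 0.00166939 = 0.000884774
  π_II·L_II = 0.19 × 0.00301379 = 0.000572621
  π_III·L_III = 0.28 × 0.115538 = 0.0323508
Marginal: 0.000884774 + 0.000572621 + 0.0323508 = 0.0338082
P(Cluster II | x) ≈ 0.017

0.017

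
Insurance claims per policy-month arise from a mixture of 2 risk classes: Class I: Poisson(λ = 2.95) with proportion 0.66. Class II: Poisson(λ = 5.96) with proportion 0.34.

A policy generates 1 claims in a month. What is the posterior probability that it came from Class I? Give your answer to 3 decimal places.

0.951

By Bayes' theorem, P(k | x) = π_k f_k(x) / Σ_j π_j f_j(x).
Poisson probabilities:
  p_I = e^(−2.95)·2.95^1/1! = 0.154402
  p_II = e^(−5.96)·5.96^1/1! = 0.0153763
Weight by the priors:
  π_I·p_I = 0.66 × 0.154402 = 0.101905
  π_II·p_II = 0.34 × 0.0153763 = 0.00522793
Normaliser: 0.101905 + 0.00522793 = 0.107133
P(Class I | 1 claims) = 0.101905 / 0.107133 ≈ 0.951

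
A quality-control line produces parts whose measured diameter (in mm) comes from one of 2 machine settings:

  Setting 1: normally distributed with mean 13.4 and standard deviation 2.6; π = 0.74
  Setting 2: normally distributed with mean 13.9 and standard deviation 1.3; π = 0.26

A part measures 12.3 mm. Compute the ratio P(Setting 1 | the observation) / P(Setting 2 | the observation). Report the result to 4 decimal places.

Posterior odds = (π_i f_i(x)) / (π_j f_j(x)); the normalising sum cancels.
Normal densities:
  p_1 = 0.140304
  p_2 = 0.143891
Posterior odds = (π_1·p_1) / (π_2·p_2) = (0.74·0.140304) / (0.26·0.143891) = 0.103825 / 0.0374117 ≈ 2.7752

2.7752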